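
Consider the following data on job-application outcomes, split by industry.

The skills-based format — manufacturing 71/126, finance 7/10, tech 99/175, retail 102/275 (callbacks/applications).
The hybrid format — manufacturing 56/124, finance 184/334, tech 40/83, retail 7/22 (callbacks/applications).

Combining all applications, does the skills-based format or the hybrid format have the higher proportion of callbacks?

Manufacturing: the skills-based format 71/126 = 56.3%, the hybrid format 56/124 = 45.2% → the skills-based format
Finance: the skills-based format 7/10 = 70.0%, the hybrid format 184/334 = 55.1% → the skills-based format
Tech: the skills-based format 99/175 = 56.6%, the hybrid format 40/83 = 48.2% → the skills-based format
Retail: the skills-based format 102/275 = 37.1%, the hybrid format 7/22 = 31.8% → the skills-based format
Overall: the skills-based format 279/586 = 47.6%, the hybrid format 287/563 = 51.0% → the hybrid format
(The skills-based format wins every industry group but the hybrid format wins overall — the skills-based format's applications skew toward the low-rate retail group.)

the hybrid format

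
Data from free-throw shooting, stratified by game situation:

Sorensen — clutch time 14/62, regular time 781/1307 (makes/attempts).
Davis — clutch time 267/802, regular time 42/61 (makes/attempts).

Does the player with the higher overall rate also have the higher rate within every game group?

Clutch time: Sorensen 14/62 = 22.6%, Davis 267/802 = 33.3% → Davis
Regular time: Sorensen 781/1307 = 59.8%, Davis 42/61 = 68.9% → Davis
Overall: Sorensen 795/1369 = 58.1%, Davis 309/863 = 35.8% → Sorensen
Davis wins each game group but Sorensen wins overall — the comparison reverses. Davis's attempts skew toward clutch time, which has a lower base rate.

No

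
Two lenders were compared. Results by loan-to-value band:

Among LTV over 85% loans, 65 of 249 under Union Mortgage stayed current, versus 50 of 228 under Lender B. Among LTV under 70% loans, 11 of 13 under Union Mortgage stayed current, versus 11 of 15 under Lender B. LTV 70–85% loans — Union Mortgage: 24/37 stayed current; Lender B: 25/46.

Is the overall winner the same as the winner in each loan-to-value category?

Yes

LTV over 85%: Union Mortgage 65/249 = 26.1%, Lender B 50/228 = 21.9% → Union Mortgage
LTV under 70%: Union Mortgage 11/13 = 84.6%, Lender B 11/15 = 73.3% → Union Mortgage
LTV 70–85%: Union Mortgage 24/37 = 64.9%, Lender B 25/46 = 54.3% → Union Mortgage
Overall: Union Mortgage 100/299 = 33.4%, Lender B 86/289 = 29.8% → Union Mortgage
Union Mortgage wins overall and in every loan-to-value group — no reversal.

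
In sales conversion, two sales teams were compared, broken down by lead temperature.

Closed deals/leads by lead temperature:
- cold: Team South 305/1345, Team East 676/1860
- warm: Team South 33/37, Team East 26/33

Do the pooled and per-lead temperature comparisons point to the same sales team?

No

Cold: Team South 305/1345 = 22.7%, Team East 676/1860 = 36.3% → Team East
Warm: Team South 33/37 = 89.2%, Team East 26/33 = 78.8% → Team South
Overall: Team South 338/1382 = 24.5%, Team East 702/1893 = 37.1% → Team East
Neither sweeps: Team South wins 1 of 2 groups, Team East wins 1. Team East wins overall but not every group — no Simpson reversal.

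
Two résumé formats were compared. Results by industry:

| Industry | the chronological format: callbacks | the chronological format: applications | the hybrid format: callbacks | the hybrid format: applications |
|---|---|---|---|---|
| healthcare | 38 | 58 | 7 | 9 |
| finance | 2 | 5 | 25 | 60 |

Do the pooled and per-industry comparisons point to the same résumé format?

Healthcare: the chronological format 38/58 = 65.5%, the hybrid format 7/9 = 77.8% → the hybrid format
Finance: the chronological format 2/5 = 40.0%, the hybrid format 25/60 = 41.7% → the hybrid format
Overall: the chronological format 40/63 = 63.5%, the hybrid format 32/69 = 46.4% → the chronological format
The hybrid format wins each industry group but the chronological format wins overall — the comparison reverses. The hybrid format's applications skew toward finance, which has a lower base rate.

No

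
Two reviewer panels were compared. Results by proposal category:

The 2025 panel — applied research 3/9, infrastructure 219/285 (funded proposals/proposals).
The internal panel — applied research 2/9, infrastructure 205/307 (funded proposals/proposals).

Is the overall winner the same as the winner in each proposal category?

Yes

Applied research: the 2025 panel 3/9 = 33.3%, the internal panel 2/9 = 22.2% → the 2025 panel
Infrastructure: the 2025 panel 219/285 = 76.8%, the internal panel 205/307 = 66.8% → the 2025 panel
Overall: the 2025 panel 222/294 = 75.5%, the internal panel 207/316 = 65.5% → the 2025 panel
The 2025 panel wins overall and in every proposal group — no reversal.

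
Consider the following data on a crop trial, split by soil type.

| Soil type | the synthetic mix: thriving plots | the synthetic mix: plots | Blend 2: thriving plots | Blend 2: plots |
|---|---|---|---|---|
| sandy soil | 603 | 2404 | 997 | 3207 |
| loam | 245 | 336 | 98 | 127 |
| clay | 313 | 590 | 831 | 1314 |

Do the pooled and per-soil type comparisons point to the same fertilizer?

Sandy soil: the synthetic mix 603/2404 = 25.1%, Blend 2 997/3207 = 31.1% → Blend 2
Loam: the synthetic mix 245/336 = 72.9%, Blend 2 98/127 = 77.2% → Blend 2
Clay: the synthetic mix 313/590 = 53.1%, Blend 2 831/1314 = 63.2% → Blend 2
Overall: the synthetic mix 1161/3330 = 34.9%, Blend 2 1926/4648 = 41.4% → Blend 2
Blend 2 wins overall and in every soil group — no reversal.

Yes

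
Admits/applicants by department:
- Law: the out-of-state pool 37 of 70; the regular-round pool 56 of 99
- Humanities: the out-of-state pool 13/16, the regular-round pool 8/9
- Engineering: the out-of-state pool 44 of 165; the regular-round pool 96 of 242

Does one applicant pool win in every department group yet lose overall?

Law: the out-of-state pool 37/70 = 52.9%, the regular-round pool 56/99 = 56.6% → the regular-round pool
Humanities: the out-of-state pool 13/16 = 81.2%, the regular-round pool 8/9 = 88.9% → the regular-round pool
Engineering: the out-of-state pool 44/165 = 26.7%, the regular-round pool 96/242 = 39.7% → the regular-round pool
Overall: the out-of-state pool 94/251 = 37.5%, the regular-round pool 160/350 = 45.7% → the regular-round pool
The regular-round pool wins overall and in every department group — no reversal.

No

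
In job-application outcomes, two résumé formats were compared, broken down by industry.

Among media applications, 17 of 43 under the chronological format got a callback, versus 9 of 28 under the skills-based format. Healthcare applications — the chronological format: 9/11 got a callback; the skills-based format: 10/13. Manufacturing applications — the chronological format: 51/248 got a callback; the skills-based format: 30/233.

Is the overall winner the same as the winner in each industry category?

Yes

Media: the chronological format 17/43 = 39.5%, the skills-based format 9/28 = 32.1% → the chronological format
Healthcare: the chronological format 9/11 = 81.8%, the skills-based format 10/13 = 76.9% → the chronological format
Manufacturing: the chronological format 51/248 = 20.6%, the skills-based format 30/233 = 12.9% → the chronological format
Overall: the chronological format 77/302 = 25.5%, the skills-based format 49/274 = 17.9% → the chronological format
The chronological format wins overall and in every industry group — no reversal.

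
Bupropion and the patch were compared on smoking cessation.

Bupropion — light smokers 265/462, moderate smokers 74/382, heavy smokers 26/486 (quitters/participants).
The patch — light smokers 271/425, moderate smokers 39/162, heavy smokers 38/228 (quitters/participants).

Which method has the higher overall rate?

the patch

Light smokers: bupropion 265/462 = 57.4%, the patch 271/425 = 63.8% → the patch
Moderate smokers: bupropion 74/382 = 19.4%, the patch 39/162 = 24.1% → the patch
Heavy smokers: bupropion 26/486 = 5.3%, the patch 38/228 = 16.7% → the patch
Overall: bupropion 365/1330 = 27.4%, the patch 348/815 = 42.7% → the patch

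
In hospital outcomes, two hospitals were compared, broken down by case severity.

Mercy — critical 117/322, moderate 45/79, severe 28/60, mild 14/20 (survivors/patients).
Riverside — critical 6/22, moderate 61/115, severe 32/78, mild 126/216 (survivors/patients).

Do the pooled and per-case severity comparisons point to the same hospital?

No

Critical: Mercy 117/322 = 36.3%, Riverside 6/22 = 27.3% → Mercy
Moderate: Mercy 45/79 = 57.0%, Riverside 61/115 = 53.0% → Mercy
Severe: Mercy 28/60 = 46.7%, Riverside 32/78 = 41.0% → Mercy
Mild: Mercy 14/20 = 70.0%, Riverside 126/216 = 58.3% → Mercy
Overall: Mercy 204/481 = 42.4%, Riverside 225/431 = 52.2% → Riverside
Mercy wins each case group but Riverside wins overall — the comparison reverses. Mercy's patients skew toward critical, which has a lower base rate.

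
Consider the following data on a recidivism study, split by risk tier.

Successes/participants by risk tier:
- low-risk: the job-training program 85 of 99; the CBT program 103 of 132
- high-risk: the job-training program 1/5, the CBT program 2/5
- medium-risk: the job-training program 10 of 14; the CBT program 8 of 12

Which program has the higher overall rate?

Low-risk: the job-training program 85/99 = 85.9%, the CBT program 103/132 = 78.0% → the job-training program
High-risk: the job-training program 1/5 = 20.0%, the CBT program 2/5 = 40.0% → the CBT program
Medium-risk: the job-training program 10/14 = 71.4%, the CBT program 8/12 = 66.7% → the job-training program
Overall: the job-training program 96/118 = 81.4%, the CBT program 113/149 = 75.8% → the job-training program
(Neither sweeps every risk group, but the job-training program has the higher pooled rate.)

the job-training program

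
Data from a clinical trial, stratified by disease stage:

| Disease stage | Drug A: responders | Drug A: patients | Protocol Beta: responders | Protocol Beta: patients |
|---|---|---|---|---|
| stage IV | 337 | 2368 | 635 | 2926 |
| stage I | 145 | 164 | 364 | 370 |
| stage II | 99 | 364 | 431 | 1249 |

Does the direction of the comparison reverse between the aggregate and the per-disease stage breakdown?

Stage IV: Drug A 337/2368 = 14.2%, Protocol Beta 635/2926 = 21.7% → Protocol Beta
Stage I: Drug A 145/164 = 88.4%, Protocol Beta 364/370 = 98.4% → Protocol Beta
Stage II: Drug A 99/364 = 27.2%, Protocol Beta 431/1249 = 34.5% → Protocol Beta
Overall: Drug A 581/2896 = 20.1%, Protocol Beta 1430/4545 = 31.5% → Protocol Beta
Protocol Beta wins overall and in every disease group — no reversal.

No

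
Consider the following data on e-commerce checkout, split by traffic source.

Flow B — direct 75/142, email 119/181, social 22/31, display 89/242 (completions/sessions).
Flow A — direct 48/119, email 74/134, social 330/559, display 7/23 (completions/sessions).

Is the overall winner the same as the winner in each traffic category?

Direct: Flow B 75/142 = 52.8%, Flow A 48/119 = 40.3% → Flow B
Email: Flow B 119/181 = 65.7%, Flow A 74/134 = 55.2% → Flow B
Social: Flow B 22/31 = 71.0%, Flow A 330/559 = 59.0% → Flow B
Display: Flow B 89/242 = 36.8%, Flow A 7/23 = 30.4% → Flow B
Overall: Flow B 305/596 = 51.2%, Flow A 459/835 = 55.0% → Flow A
Flow B wins each traffic group but Flow A wins overall — the comparison reverses. Flow B's sessions skew toward display, which has a lower base rate.

No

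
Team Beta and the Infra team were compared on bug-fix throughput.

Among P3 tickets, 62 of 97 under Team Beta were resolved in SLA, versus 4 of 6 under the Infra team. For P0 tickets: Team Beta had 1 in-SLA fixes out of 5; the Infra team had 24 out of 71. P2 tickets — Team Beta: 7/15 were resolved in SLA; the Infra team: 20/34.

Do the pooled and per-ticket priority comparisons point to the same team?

No

P3: Team Beta 62/97 = 63.9%, the Infra team 4/6 = 66.7% → the Infra team
P0: Team Beta 1/5 = 20.0%, the Infra team 24/71 = 33.8% → the Infra team
P2: Team Beta 7/15 = 46.7%, the Infra team 20/34 = 58.8% → the Infra team
Overall: Team Beta 70/117 = 59.8%, the Infra team 48/111 = 43.2% → Team Beta
The Infra team wins each ticket group but Team Beta wins overall — the comparison reverses. The Infra team's tickets skew toward P0, which has a lower base rate.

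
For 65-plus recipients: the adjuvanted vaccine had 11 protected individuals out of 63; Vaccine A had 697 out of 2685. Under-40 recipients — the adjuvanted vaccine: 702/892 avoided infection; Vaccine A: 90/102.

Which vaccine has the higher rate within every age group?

65-plus: the adjuvanted vaccine 11/63 = 17.5%, Vaccine A 697/2685 = 26.0% → Vaccine A
Under-40: the adjuvanted vaccine 702/892 = 78.7%, Vaccine A 90/102 = 88.2% → Vaccine A
Vaccine A has the higher rate in both groups.

Vaccine A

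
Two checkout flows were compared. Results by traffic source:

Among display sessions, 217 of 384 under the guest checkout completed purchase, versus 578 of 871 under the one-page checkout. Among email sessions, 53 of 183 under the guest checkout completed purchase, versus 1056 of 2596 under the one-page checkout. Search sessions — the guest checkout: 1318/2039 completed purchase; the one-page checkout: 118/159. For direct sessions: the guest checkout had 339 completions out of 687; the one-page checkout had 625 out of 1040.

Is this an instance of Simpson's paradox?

Display: the guest checkout 217/384 = 56.5%, the one-page checkout 578/871 = 66.4% → the one-page checkout
Email: the guest checkout 53/183 = 29.0%, the one-page checkout 1056/2596 = 40.7% → the one-page checkout
Search: the guest checkout 1318/2039 = 64.6%, the one-page checkout 118/159 = 74.2% → the one-page checkout
Direct: the guest checkout 339/687 = 49.3%, the one-page checkout 625/1040 = 60.1% → the one-page checkout
Overall: the guest checkout 1927/3293 = 58.5%, the one-page checkout 2377/4666 = 50.9% → the guest checkout
The one-page checkout wins each traffic group but the guest checkout wins overall — the comparison reverses. The one-page checkout's sessions skew toward email, which has a lower base rate.

Yes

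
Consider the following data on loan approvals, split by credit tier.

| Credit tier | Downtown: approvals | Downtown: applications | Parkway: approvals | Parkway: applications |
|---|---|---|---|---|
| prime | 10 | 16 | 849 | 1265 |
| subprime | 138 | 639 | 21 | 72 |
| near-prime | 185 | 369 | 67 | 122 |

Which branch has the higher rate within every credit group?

Parkway

Prime: Downtown 10/16 = 62.5%, Parkway 849/1265 = 67.1% → Parkway
Subprime: Downtown 138/639 = 21.6%, Parkway 21/72 = 29.2% → Parkway
Near-prime: Downtown 185/369 = 50.1%, Parkway 67/122 = 54.9% → Parkway
Parkway has the higher rate in all 3 groups.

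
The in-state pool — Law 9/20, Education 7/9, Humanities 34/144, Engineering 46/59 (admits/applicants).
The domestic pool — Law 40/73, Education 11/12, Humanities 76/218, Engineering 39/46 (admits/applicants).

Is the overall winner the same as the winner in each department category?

Yes

Law: the in-state pool 9/20 = 45.0%, the domestic pool 40/73 = 54.8% → the domestic pool
Education: the in-state pool 7/9 = 77.8%, the domestic pool 11/12 = 91.7% → the domestic pool
Humanities: the in-state pool 34/144 = 23.6%, the domestic pool 76/218 = 34.9% → the domestic pool
Engineering: the in-state pool 46/59 = 78.0%, the domestic pool 39/46 = 84.8% → the domestic pool
Overall: the in-state pool 96/232 = 41.4%, the domestic pool 166/349 = 47.6% → the domestic pool
The domestic pool wins overall and in every department group — no reversal.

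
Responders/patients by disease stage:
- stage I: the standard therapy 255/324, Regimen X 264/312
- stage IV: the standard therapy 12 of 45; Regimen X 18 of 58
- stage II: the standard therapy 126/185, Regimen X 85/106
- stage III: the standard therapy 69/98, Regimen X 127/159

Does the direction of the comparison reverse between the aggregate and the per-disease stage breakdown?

No

Stage I: the standard therapy 255/324 = 78.7%, Regimen X 264/312 = 84.6% → Regimen X
Stage IV: the standard therapy 12/45 = 26.7%, Regimen X 18/58 = 31.0% → Regimen X
Stage II: the standard therapy 126/185 = 68.1%, Regimen X 85/106 = 80.2% → Regimen X
Stage III: the standard therapy 69/98 = 70.4%, Regimen X 127/159 = 79.9% → Regimen X
Overall: the standard therapy 462/652 = 70.9%, Regimen X 494/635 = 77.8% → Regimen X
Regimen X wins overall and in every disease group — no reversal.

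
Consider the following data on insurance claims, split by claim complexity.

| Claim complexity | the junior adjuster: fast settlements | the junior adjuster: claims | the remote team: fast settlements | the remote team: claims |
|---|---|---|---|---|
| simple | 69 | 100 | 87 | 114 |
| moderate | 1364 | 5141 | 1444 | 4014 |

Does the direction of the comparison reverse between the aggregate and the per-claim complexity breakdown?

No

Simple: the junior adjuster 69/100 = 69.0%, the remote team 87/114 = 76.3% → the remote team
Moderate: the junior adjuster 1364/5141 = 26.5%, the remote team 1444/4014 = 36.0% → the remote team
Overall: the junior adjuster 1433/5241 = 27.3%, the remote team 1531/4128 = 37.1% → the remote team
The remote team wins overall and in every claim group — no reversal.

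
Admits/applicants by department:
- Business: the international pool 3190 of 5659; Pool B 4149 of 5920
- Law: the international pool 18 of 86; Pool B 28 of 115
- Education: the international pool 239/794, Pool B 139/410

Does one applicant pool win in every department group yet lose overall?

No

Business: the international pool 3190/5659 = 56.4%, Pool B 4149/5920 = 70.1% → Pool B
Law: the international pool 18/86 = 20.9%, Pool B 28/115 = 24.3% → Pool B
Education: the international pool 239/794 = 30.1%, Pool B 139/410 = 33.9% → Pool B
Overall: the international pool 3447/6539 = 52.7%, Pool B 4316/6445 = 67.0% → Pool B
Pool B wins overall and in every department group — no reversal.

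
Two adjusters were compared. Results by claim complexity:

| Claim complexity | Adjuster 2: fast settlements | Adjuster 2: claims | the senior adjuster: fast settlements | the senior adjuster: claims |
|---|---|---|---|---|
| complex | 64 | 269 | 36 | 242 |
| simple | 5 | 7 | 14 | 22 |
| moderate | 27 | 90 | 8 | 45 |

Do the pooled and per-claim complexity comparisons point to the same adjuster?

Complex: Adjuster 2 64/269 = 23.8%, the senior adjuster 36/242 = 14.9% → Adjuster 2
Simple: Adjuster 2 5/7 = 71.4%, the senior adjuster 14/22 = 63.6% → Adjuster 2
Moderate: Adjuster 2 27/90 = 30.0%, the senior adjuster 8/45 = 17.8% → Adjuster 2
Overall: Adjuster 2 96/366 = 26.2%, the senior adjuster 58/309 = 18.8% → Adjuster 2
Adjuster 2 wins overall and in every claim group — no reversal.

Yes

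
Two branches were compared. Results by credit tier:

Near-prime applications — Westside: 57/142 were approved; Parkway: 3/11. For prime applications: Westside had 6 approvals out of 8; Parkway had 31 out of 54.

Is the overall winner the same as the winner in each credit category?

No

Near-prime: Westside 57/142 = 40.1%, Parkway 3/11 = 27.3% → Westside
Prime: Westside 6/8 = 75.0%, Parkway 31/54 = 57.4% → Westside
Overall: Westside 63/150 = 42.0%, Parkway 34/65 = 52.3% → Parkway
Westside wins each credit group but Parkway wins overall — the comparison reverses. Westside's applications skew toward near-prime, which has a lower base rate.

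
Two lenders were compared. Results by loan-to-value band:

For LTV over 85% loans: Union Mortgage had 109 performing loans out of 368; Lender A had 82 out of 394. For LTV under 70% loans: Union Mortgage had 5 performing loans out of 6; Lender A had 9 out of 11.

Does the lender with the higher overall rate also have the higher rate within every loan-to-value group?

LTV over 85%: Union Mortgage 109/368 = 29.6%, Lender A 82/394 = 20.8% → Union Mortgage
LTV under 70%: Union Mortgage 5/6 = 83.3%, Lender A 9/11 = 81.8% → Union Mortgage
Overall: Union Mortgage 114/374 = 30.5%, Lender A 91/405 = 22.5% → Union Mortgage
Union Mortgage wins overall and in every loan-to-value group — no reversal.

Yes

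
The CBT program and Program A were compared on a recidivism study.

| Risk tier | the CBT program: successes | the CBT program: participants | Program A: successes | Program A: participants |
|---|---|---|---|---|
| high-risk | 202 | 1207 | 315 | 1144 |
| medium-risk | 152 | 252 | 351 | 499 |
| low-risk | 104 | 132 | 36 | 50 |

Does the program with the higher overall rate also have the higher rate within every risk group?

High-risk: the CBT program 202/1207 = 16.7%, Program A 315/1144 = 27.5% → Program A
Medium-risk: the CBT program 152/252 = 60.3%, Program A 351/499 = 70.3% → Program A
Low-risk: the CBT program 104/132 = 78.8%, Program A 36/50 = 72.0% → the CBT program
Overall: the CBT program 458/1591 = 28.8%, Program A 702/1693 = 41.5% → Program A
Neither sweeps: the CBT program wins 1 of 3 groups, Program A wins 2. Program A wins overall but not every group — no Simpson reversal.

No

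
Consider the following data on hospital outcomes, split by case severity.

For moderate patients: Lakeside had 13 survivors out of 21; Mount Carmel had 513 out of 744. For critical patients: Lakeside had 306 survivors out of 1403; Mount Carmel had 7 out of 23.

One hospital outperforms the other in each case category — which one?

Mount Carmel

Moderate: Lakeside 13/21 = 61.9%, Mount Carmel 513/744 = 69.0% → Mount Carmel
Critical: Lakeside 306/1403 = 21.8%, Mount Carmel 7/23 = 30.4% → Mount Carmel
Mount Carmel has the higher rate in both groups.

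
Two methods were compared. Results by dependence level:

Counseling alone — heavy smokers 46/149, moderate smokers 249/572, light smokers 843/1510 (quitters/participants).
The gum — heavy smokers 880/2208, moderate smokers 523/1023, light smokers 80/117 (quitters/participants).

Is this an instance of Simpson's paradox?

Heavy smokers: counseling alone 46/149 = 30.9%, the gum 880/2208 = 39.9% → the gum
Moderate smokers: counseling alone 249/572 = 43.5%, the gum 523/1023 = 51.1% → the gum
Light smokers: counseling alone 843/1510 = 55.8%, the gum 80/117 = 68.4% → the gum
Overall: counseling alone 1138/2231 = 51.0%, the gum 1483/3348 = 44.3% → counseling alone
The gum wins each dependence group but counseling alone wins overall — the comparison reverses. The gum's participants skew toward heavy smokers, which has a lower base rate.

Yes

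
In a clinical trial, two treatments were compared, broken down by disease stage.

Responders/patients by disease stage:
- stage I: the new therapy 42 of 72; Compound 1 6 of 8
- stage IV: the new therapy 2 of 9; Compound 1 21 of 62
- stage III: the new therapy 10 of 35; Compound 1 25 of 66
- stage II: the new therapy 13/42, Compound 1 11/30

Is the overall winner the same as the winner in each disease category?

No

Stage I: the new therapy 42/72 = 58.3%, Compound 1 6/8 = 75.0% → Compound 1
Stage IV: the new therapy 2/9 = 22.2%, Compound 1 21/62 = 33.9% → Compound 1
Stage III: the new therapy 10/35 = 28.6%, Compound 1 25/66 = 37.9% → Compound 1
Stage II: the new therapy 13/42 = 31.0%, Compound 1 11/30 = 36.7% → Compound 1
Overall: the new therapy 67/158 = 42.4%, Compound 1 63/166 = 38.0% → the new therapy
Compound 1 wins each disease group but the new therapy wins overall — the comparison reverses. Compound 1's patients skew toward stage IV, which has a lower base rate.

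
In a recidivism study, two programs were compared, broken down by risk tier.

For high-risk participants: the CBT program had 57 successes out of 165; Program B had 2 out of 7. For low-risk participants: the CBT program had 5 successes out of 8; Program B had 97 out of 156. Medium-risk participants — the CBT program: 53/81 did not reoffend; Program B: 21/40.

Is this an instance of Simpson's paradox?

High-risk: the CBT program 57/165 = 34.5%, Program B 2/7 = 28.6% → the CBT program
Low-risk: the CBT program 5/8 = 62.5%, Program B 97/156 = 62.2% → the CBT program
Medium-risk: the CBT program 53/81 = 65.4%, Program B 21/40 = 52.5% → the CBT program
Overall: the CBT program 115/254 = 45.3%, Program B 120/203 = 59.1% → Program B
The CBT program wins each risk group but Program B wins overall — the comparison reverses. The CBT program's participants skew toward high-risk, which has a lower base rate.

Yes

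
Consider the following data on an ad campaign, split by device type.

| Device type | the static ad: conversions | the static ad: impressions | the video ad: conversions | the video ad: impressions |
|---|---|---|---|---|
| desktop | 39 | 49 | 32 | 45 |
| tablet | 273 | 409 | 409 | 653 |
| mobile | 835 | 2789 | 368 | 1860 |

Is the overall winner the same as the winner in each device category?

Yes

Desktop: the static ad 39/49 = 79.6%, the video ad 32/45 = 71.1% → the static ad
Tablet: the static ad 273/409 = 66.7%, the video ad 409/653 = 62.6% → the static ad
Mobile: the static ad 835/2789 = 29.9%, the video ad 368/1860 = 19.8% → the static ad
Overall: the static ad 1147/3247 = 35.3%, the video ad 809/2558 = 31.6% → the static ad
The static ad wins overall and in every device group — no reversal.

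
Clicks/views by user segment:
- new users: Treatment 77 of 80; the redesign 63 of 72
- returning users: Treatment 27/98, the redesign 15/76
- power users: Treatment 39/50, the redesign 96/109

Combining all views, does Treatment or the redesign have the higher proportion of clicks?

the redesign

New users: Treatment 77/80 = 96.2%, the redesign 63/72 = 87.5% → Treatment
Returning users: Treatment 27/98 = 27.6%, the redesign 15/76 = 19.7% → Treatment
Power users: Treatment 39/50 = 78.0%, the redesign 96/109 = 88.1% → the redesign
Overall: Treatment 143/228 = 62.7%, the redesign 174/257 = 67.7% → the redesign
(Neither sweeps every user group, but the redesign has the higher pooled rate.)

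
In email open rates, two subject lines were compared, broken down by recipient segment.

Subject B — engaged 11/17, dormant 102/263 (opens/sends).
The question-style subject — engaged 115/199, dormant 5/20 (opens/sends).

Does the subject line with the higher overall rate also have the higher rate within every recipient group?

No

Engaged: Subject B 11/17 = 64.7%, the question-style subject 115/199 = 57.8% → Subject B
Dormant: Subject B 102/263 = 38.8%, the question-style subject 5/20 = 25.0% → Subject B
Overall: Subject B 113/280 = 40.4%, the question-style subject 120/219 = 54.8% → the question-style subject
Subject B wins each recipient group but the question-style subject wins overall — the comparison reverses. Subject B's sends skew toward dormant, which has a lower base rate.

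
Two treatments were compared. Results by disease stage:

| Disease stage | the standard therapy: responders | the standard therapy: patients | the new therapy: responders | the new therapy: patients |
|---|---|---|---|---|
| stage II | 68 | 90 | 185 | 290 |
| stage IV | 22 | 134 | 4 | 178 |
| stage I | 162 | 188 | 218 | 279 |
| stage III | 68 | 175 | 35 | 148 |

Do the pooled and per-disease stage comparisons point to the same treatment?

Yes

Stage II: the standard therapy 68/90 = 75.6%, the new therapy 185/290 = 63.8% → the standard therapy
Stage IV: the standard therapy 22/134 = 16.4%, the new therapy 4/178 = 2.2% → the standard therapy
Stage I: the standard therapy 162/188 = 86.2%, the new therapy 218/279 = 78.1% → the standard therapy
Stage III: the standard therapy 68/175 = 38.9%, the new therapy 35/148 = 23.6% → the standard therapy
Overall: the standard therapy 320/587 = 54.5%, the new therapy 442/895 = 49.4% → the standard therapy
The standard therapy wins overall and in every disease group — no reversal.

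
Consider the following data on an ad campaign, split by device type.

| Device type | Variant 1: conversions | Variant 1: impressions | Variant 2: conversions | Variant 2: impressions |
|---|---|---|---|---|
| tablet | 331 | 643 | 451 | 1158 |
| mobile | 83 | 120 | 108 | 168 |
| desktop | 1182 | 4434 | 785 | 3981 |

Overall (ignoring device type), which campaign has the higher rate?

Tablet: Variant 1 331/643 = 51.5%, Variant 2 451/1158 = 38.9% → Variant 1
Mobile: Variant 1 83/120 = 69.2%, Variant 2 108/168 = 64.3% → Variant 1
Desktop: Variant 1 1182/4434 = 26.7%, Variant 2 785/3981 = 19.7% → Variant 1
Overall: Variant 1 1596/5197 = 30.7%, Variant 2 1344/5307 = 25.3% → Variant 1

Variant 1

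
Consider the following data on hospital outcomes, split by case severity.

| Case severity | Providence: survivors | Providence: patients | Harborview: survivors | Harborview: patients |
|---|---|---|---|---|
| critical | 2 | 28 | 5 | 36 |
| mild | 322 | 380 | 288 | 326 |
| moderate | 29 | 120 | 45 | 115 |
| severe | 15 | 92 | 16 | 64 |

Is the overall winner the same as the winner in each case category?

Yes

Critical: Providence 2/28 = 7.1%, Harborview 5/36 = 13.9% → Harborview
Mild: Providence 322/380 = 84.7%, Harborview 288/326 = 88.3% → Harborview
Moderate: Providence 29/120 = 24.2%, Harborview 45/115 = 39.1% → Harborview
Severe: Providence 15/92 = 16.3%, Harborview 16/64 = 25.0% → Harborview
Overall: Providence 368/620 = 59.4%, Harborview 354/541 = 65.4% → Harborview
Harborview wins overall and in every case group — no reversal.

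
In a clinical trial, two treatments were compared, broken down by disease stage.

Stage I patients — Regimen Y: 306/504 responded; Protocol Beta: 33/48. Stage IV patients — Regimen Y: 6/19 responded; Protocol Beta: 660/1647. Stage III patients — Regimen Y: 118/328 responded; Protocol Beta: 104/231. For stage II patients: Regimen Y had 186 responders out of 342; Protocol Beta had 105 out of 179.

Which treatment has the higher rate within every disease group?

Stage I: Regimen Y 306/504 = 60.7%, Protocol Beta 33/48 = 68.8% → Protocol Beta
Stage IV: Regimen Y 6/19 = 31.6%, Protocol Beta 660/1647 = 40.1% → Protocol Beta
Stage III: Regimen Y 118/328 = 36.0%, Protocol Beta 104/231 = 45.0% → Protocol Beta
Stage II: Regimen Y 186/342 = 54.4%, Protocol Beta 105/179 = 58.7% → Protocol Beta
Protocol Beta has the higher rate in all 4 groups.

Protocol Beta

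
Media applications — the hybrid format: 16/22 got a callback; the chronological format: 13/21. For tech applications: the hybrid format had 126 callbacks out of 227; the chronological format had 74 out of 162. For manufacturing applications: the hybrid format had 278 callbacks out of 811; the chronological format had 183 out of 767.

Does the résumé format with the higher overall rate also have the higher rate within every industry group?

Yes

Media: the hybrid format 16/22 = 72.7%, the chronological format 13/21 = 61.9% → the hybrid format
Tech: the hybrid format 126/227 = 55.5%, the chronological format 74/162 = 45.7% → the hybrid format
Manufacturing: the hybrid format 278/811 = 34.3%, the chronological format 183/767 = 23.9% → the hybrid format
Overall: the hybrid format 420/1060 = 39.6%, the chronological format 270/950 = 28.4% → the hybrid format
The hybrid format wins overall and in every industry group — no reversal.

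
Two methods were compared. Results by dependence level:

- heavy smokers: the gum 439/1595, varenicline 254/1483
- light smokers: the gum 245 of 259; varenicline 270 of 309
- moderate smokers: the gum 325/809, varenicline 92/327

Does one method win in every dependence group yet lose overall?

No

Heavy smokers: the gum 439/1595 = 27.5%, varenicline 254/1483 = 17.1% → the gum
Light smokers: the gum 245/259 = 94.6%, varenicline 270/309 = 87.4% → the gum
Moderate smokers: the gum 325/809 = 40.2%, varenicline 92/327 = 28.1% → the gum
Overall: the gum 1009/2663 = 37.9%, varenicline 616/2119 = 29.1% → the gum
The gum wins overall and in every dependence group — no reversal.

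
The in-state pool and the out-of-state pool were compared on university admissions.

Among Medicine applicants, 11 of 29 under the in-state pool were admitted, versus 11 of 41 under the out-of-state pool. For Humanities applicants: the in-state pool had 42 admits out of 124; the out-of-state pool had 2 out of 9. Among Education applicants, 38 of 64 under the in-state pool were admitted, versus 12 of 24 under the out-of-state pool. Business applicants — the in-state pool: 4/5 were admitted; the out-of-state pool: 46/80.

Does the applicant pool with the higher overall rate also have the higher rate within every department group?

No

Medicine: the in-state pool 11/29 = 37.9%, the out-of-state pool 11/41 = 26.8% → the in-state pool
Humanities: the in-state pool 42/124 = 33.9%, the out-of-state pool 2/9 = 22.2% → the in-state pool
Education: the in-state pool 38/64 = 59.4%, the out-of-state pool 12/24 = 50.0% → the in-state pool
Business: the in-state pool 4/5 = 80.0%, the out-of-state pool 46/80 = 57.5% → the in-state pool
Overall: the in-state pool 95/222 = 42.8%, the out-of-state pool 71/154 = 46.1% → the out-of-state pool
The in-state pool wins each department group but the out-of-state pool wins overall — the comparison reverses. The in-state pool's applicants skew toward Humanities, which has a lower base rate.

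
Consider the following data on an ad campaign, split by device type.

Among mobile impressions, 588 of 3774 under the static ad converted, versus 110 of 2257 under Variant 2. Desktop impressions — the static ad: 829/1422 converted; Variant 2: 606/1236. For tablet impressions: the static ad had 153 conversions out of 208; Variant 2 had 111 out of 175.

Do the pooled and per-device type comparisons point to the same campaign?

Yes

Mobile: the static ad 588/3774 = 15.6%, Variant 2 110/2257 = 4.9% → the static ad
Desktop: the static ad 829/1422 = 58.3%, Variant 2 606/1236 = 49.0% → the static ad
Tablet: the static ad 153/208 = 73.6%, Variant 2 111/175 = 63.4% → the static ad
Overall: the static ad 1570/5404 = 29.1%, Variant 2 827/3668 = 22.5% → the static ad
The static ad wins overall and in every device group — no reversal.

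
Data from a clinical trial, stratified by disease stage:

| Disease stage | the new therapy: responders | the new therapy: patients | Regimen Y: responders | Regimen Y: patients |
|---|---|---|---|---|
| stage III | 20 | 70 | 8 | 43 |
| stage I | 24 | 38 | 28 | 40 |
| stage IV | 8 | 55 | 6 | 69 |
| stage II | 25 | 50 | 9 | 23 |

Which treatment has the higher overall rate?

Stage III: the new therapy 20/70 = 28.6%, Regimen Y 8/43 = 18.6% → the new therapy
Stage I: the new therapy 24/38 = 63.2%, Regimen Y 28/40 = 70.0% → Regimen Y
Stage IV: the new therapy 8/55 = 14.5%, Regimen Y 6/69 = 8.7% → the new therapy
Stage II: the new therapy 25/50 = 50.0%, Regimen Y 9/23 = 39.1% → the new therapy
Overall: the new therapy 77/213 = 36.2%, Regimen Y 51/175 = 29.1% → the new therapy
(Neither sweeps every disease group, but the new therapy has the higher pooled rate.)

the new therapy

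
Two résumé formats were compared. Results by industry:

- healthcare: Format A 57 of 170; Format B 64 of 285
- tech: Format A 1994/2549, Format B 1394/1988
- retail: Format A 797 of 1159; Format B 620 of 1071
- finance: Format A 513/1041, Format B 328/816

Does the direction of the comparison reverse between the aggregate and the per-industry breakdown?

No

Healthcare: Format A 57/170 = 33.5%, Format B 64/285 = 22.5% → Format A
Tech: Format A 1994/2549 = 78.2%, Format B 1394/1988 = 70.1% → Format A
Retail: Format A 797/1159 = 68.8%, Format B 620/1071 = 57.9% → Format A
Finance: Format A 513/1041 = 49.3%, Format B 328/816 = 40.2% → Format A
Overall: Format A 3361/4919 = 68.3%, Format B 2406/4160 = 57.8% → Format A
Format A wins overall and in every industry group — no reversal.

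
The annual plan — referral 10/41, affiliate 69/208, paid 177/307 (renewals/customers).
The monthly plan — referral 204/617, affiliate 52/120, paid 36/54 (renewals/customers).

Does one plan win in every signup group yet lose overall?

Referral: the annual plan 10/41 = 24.4%, the monthly plan 204/617 = 33.1% → the monthly plan
Affiliate: the annual plan 69/208 = 33.2%, the monthly plan 52/120 = 43.3% → the monthly plan
Paid: the annual plan 177/307 = 57.7%, the monthly plan 36/54 = 66.7% → the monthly plan
Overall: the annual plan 256/556 = 46.0%, the monthly plan 292/791 = 36.9% → the annual plan
The monthly plan wins each signup group but the annual plan wins overall — the comparison reverses. The monthly plan's customers skew toward referral, which has a lower base rate.

Yes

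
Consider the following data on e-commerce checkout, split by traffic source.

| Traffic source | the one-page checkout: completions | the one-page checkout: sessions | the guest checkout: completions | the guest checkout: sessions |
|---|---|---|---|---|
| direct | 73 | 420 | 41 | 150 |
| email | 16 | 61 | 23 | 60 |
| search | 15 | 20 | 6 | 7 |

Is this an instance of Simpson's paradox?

No

Direct: the one-page checkout 73/420 = 17.4%, the guest checkout 41/150 = 27.3% → the guest checkout
Email: the one-page checkout 16/61 = 26.2%, the guest checkout 23/60 = 38.3% → the guest checkout
Search: the one-page checkout 15/20 = 75.0%, the guest checkout 6/7 = 85.7% → the guest checkout
Overall: the one-page checkout 104/501 = 20.8%, the guest checkout 70/217 = 32.3% → the guest checkout
The guest checkout wins overall and in every traffic group — no reversal.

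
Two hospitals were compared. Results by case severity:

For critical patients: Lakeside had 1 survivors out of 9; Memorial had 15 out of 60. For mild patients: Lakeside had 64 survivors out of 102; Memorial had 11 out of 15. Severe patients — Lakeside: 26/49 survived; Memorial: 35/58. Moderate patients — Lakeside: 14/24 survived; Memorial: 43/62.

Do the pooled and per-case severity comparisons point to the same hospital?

Critical: Lakeside 1/9 = 11.1%, Memorial 15/60 = 25.0% → Memorial
Mild: Lakeside 64/102 = 62.7%, Memorial 11/15 = 73.3% → Memorial
Severe: Lakeside 26/49 = 53.1%, Memorial 35/58 = 60.3% → Memorial
Moderate: Lakeside 14/24 = 58.3%, Memorial 43/62 = 69.4% → Memorial
Overall: Lakeside 105/184 = 57.1%, Memorial 104/195 = 53.3% → Lakeside
Memorial wins each case group but Lakeside wins overall — the comparison reverses. Memorial's patients skew toward critical, which has a lower base rate.

No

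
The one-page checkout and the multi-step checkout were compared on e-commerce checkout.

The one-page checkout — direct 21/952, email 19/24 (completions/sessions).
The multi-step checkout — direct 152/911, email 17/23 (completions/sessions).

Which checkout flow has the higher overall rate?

the multi-step checkout

Direct: the one-page checkout 21/952 = 2.2%, the multi-step checkout 152/911 = 16.7% → the multi-step checkout
Email: the one-page checkout 19/24 = 79.2%, the multi-step checkout 17/23 = 73.9% → the one-page checkout
Overall: the one-page checkout 40/976 = 4.1%, the multi-step checkout 169/934 = 18.1% → the multi-step checkout
(Neither sweeps every traffic group, but the multi-step checkout has the higher pooled rate.)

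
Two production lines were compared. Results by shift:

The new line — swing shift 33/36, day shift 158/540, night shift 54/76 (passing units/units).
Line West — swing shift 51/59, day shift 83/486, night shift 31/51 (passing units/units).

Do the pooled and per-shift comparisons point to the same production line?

Swing shift: the new line 33/36 = 91.7%, Line West 51/59 = 86.4% → the new line
Day shift: the new line 158/540 = 29.3%, Line West 83/486 = 17.1% → the new line
Night shift: the new line 54/76 = 71.1%, Line West 31/51 = 60.8% → the new line
Overall: the new line 245/652 = 37.6%, Line West 165/596 = 27.7% → the new line
The new line wins overall and in every shift group — no reversal.

Yes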